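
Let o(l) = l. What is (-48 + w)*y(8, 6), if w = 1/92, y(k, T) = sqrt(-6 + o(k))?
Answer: -4415*sqrt(2)/92 ≈ -67.867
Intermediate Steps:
y(k, T) = sqrt(-6 + k)
w = 1/92 ≈ 0.010870
(-48 + w)*y(8, 6) = (-48 + 1/92)*sqrt(-6 + 8) = -4415*sqrt(2)/92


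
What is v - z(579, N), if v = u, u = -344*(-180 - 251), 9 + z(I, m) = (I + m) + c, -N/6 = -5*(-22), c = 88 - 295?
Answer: 148561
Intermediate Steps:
c = -207
N = -660 (N = -(-30)*(-22) = -6*110 = -660)
z(I, m) = -216 + I + m (z(I, m) = -9 + ((I + m) - 207) = -9 + (-207 + I + m) = -216 + I + m)
u = 148264 (u = -344*(-431) = 148264)
v = 148264
v - z(579, N) = 148264 - (-216 + 579 - 660) = 148264 - 1*(-297) = 148264 + 297 = 148561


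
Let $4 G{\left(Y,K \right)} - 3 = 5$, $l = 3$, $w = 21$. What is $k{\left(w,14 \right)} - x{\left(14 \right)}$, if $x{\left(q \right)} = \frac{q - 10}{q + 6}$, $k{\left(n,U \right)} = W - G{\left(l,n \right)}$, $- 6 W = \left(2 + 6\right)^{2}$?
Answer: $- \frac{193}{15} \approx -12.867$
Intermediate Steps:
$G{\left(Y,K \right)} = 2$ ($G{\left(Y,K \right)} = \frac{3}{4} + \frac{1}{4} \cdot 5 = \frac{3}{4} + \frac{5}{4} = 2$)
$W = - \frac{32}{3}$ ($W = - \frac{\left(2 + 6\right)^{2}}{6} = - \frac{8^{2}}{6} = \left(- \frac{1}{6}\right) 64 = - \frac{32}{3} \approx -10.667$)
$k{\left(n,U \right)} = - \frac{38}{3}$ ($k{\left(n,U \right)} = - \frac{32}{3} - 2 = - \frac{38}{3}$)
$x{\left(q \right)} = \frac{-10 + q}{6 + q}$
$k{\left(w,14 \right)} - x{\left(14 \right)} = - \frac{38}{3} - \frac{-10 + 14}{6 + 14} = - \frac{38}{3} - \frac{1}{20} \cdot 4 = - \frac{38}{3} - \frac{1}{5} = - \frac{193}{15}$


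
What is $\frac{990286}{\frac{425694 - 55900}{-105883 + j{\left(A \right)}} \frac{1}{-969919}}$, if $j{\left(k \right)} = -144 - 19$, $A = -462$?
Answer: $\frac{50928443397959182}{184897} \approx 2.7544 \cdot 10^{11}$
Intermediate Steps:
$j{\left(k \right)} = -163$
$\frac{990286}{\frac{425694 - 55900}{-105883 + j{\left(A \right)}} \frac{1}{-969919}} = \frac{990286}{\frac{425694 - 55900}{-105883 - 163} \frac{1}{-969919}} = \frac{990286}{\frac{369794}{-106046} \left(- \frac{1}{969919}\right)} = \frac{990286}{369794 \left(- \frac{1}{106046}\right) \left(- \frac{1}{969919}\right)} = \frac{990286}{\left(- \frac{184897}{53023}\right) \left(- \frac{1}{969919}\right)} = \frac{990286}{\frac{184897}{51428015137}} = 990286 \cdot \frac{51428015137}{184897} = \frac{50928443397959182}{184897}$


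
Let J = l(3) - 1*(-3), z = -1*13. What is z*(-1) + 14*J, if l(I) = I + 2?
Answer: 125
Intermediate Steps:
z = -13
l(I) = 2 + I
J = 8 (J = (2 + 3) - 1*(-3) = 5 + 3 = 8)
z*(-1) + 14*J = -13*(-1) + 14*8 = 13 + 112 = 125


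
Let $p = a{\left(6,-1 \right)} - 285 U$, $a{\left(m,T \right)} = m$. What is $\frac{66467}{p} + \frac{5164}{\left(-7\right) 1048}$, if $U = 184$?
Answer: $- \frac{47398193}{24040989} \approx -1.9716$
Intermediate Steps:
$p = -52434$ ($p = 6 - 52440 = -52434$)
$\frac{66467}{p} + \frac{5164}{\left(-7\right) 1048} = \frac{66467}{-52434} + \frac{5164}{\left(-7\right) 1048} = 66467 \left(- \frac{1}{52434}\right) + \frac{5164}{-7336} = - \frac{66467}{52434} + 5164 \left(- \frac{1}{7336}\right) = - \frac{66467}{52434} - \frac{1291}{1834} = - \frac{47398193}{24040989}$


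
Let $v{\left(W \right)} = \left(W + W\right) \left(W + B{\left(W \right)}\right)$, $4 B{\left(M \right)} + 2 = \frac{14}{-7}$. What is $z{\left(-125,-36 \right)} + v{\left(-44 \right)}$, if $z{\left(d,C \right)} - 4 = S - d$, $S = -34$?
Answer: $4055$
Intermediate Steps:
$B{\left(M \right)} = -1$ ($B{\left(M \right)} = - \frac{1}{2} + \frac{14 \frac{1}{-7}}{4} = - \frac{1}{2} + \frac{14 \left(- \frac{1}{7}\right)}{4} = - \frac{1}{2} + \frac{1}{4} \left(-2\right) = - \frac{1}{2} - \frac{1}{2} = -1$)
$v{\left(W \right)} = 2 W \left(-1 + W\right)$ ($v{\left(W \right)} = \left(W + W\right) \left(W - 1\right) = 2 W \left(-1 + W\right)$)
$z{\left(d,C \right)} = -30 - d$ ($z{\left(d,C \right)} = 4 - \left(34 + d\right) = -30 - d$)
$z{\left(-125,-36 \right)} + v{\left(-44 \right)} = \left(-30 - -125\right) + 2 \left(-44\right) \left(-1 - 44\right) = \left(-30 + 125\right) + 2 \left(-44\right) \left(-45\right) = 95 + 3960 = 4055$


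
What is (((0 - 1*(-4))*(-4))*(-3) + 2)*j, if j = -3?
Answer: -150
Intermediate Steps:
(((0 - 1*(-4))*(-4))*(-3) + 2)*j = (((0 - 1*(-4))*(-4))*(-3) + 2)*(-3) = (((0 + 4)*(-4))*(-3) + 2)*(-3) = ((4*(-4))*(-3) + 2)*(-3) = (-16*(-3) + 2)*(-3) = (48 + 2)*(-3) = 50*(-3) = -150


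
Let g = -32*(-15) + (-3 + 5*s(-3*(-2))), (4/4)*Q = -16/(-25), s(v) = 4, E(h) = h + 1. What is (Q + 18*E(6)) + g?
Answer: 15591/25 ≈ 623.64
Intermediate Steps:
E(h) = 1 + h
Q = 16/25 (Q = -16/(-25) = -16*(-1/25) = 16/25 ≈ 0.64000)
g = 497 (g = -32*(-15) + (-3 + 5*4) = 480 + (-3 + 20) = 480 + 17 = 497)
(Q + 18*E(6)) + g = (16/25 + 18*(1 + 6)) + 497 = (16/25 + 18*7) + 497 = (16/25 + 126) + 497 = 3166/25 + 497 = 15591/25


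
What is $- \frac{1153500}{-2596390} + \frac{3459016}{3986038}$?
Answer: $\frac{29519237794}{22498498267} \approx 1.3121$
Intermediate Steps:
$- \frac{1153500}{-2596390} + \frac{3459016}{3986038} = \left(-1153500\right) \left(- \frac{1}{2596390}\right) + 3459016 \cdot \frac{1}{3986038} = \frac{115350}{259639} + \frac{75196}{86653} = \frac{29519237794}{22498498267}$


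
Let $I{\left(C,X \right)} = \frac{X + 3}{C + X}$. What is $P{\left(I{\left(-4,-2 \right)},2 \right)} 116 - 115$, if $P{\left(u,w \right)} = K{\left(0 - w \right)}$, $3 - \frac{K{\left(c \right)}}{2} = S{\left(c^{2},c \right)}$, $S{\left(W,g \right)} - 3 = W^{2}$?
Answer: $-3827$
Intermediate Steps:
$I{\left(C,X \right)} = \frac{3 + X}{C + X}$
$S{\left(W,g \right)} = 3 + W^{2}$
$K{\left(c \right)} = - 2 c^{4}$ ($K{\left(c \right)} = 6 - 2 \left(3 + \left(c^{2}\right)^{2}\right) = 6 - 2 \left(3 + c^{4}\right) = 6 - \left(6 + 2 c^{4}\right) = - 2 c^{4}$)
$P{\left(u,w \right)} = - 2 w^{4}$ ($P{\left(u,w \right)} = - 2 \left(0 - w\right)^{4} = - 2 \left(- w\right)^{4} = - 2 w^{4}$)
$P{\left(I{\left(-4,-2 \right)},2 \right)} 116 - 115 = - 2 \cdot 2^{4} \cdot 116 - 115 = \left(-2\right) 16 \cdot 116 - 115 = \left(-32\right) 116 - 115 = -3712 - 115 = -3827$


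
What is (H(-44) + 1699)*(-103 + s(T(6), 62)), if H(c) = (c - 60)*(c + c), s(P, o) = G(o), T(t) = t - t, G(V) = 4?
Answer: -1074249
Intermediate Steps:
T(t) = 0
s(P, o) = 4
H(c) = 2*c*(-60 + c) (H(c) = (-60 + c)*(2*c) = 2*c*(-60 + c))
(H(-44) + 1699)*(-103 + s(T(6), 62)) = (2*(-44)*(-60 - 44) + 1699)*(-103 + 4) = (2*(-44)*(-104) + 1699)*(-99) = (9152 + 1699)*(-99) = 10851*(-99) = -1074249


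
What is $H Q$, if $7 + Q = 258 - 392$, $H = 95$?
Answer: $-13395$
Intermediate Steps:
$Q = -141$ ($Q = -7 + \left(258 - 392\right) = -7 - 134 = -141$)
$H Q = 95 \left(-141\right) = -13395$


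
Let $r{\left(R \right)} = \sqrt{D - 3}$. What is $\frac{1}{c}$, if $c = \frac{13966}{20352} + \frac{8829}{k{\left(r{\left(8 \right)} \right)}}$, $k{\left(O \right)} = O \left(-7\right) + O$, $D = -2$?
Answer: $\frac{355295040}{224220440643701} - \frac{152375261184 i \sqrt{5}}{224220440643701} \approx 1.5846 \cdot 10^{-6} - 0.0015196 i$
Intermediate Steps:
$r{\left(R \right)} = i \sqrt{5}$ ($r{\left(R \right)} = \sqrt{-2 - 3} = \sqrt{-5} = i \sqrt{5}$)
$k{\left(O \right)} = - 6 O$ ($k{\left(O \right)} = - 7 O + O = - 6 O$)
$c = \frac{6983}{10176} + \frac{2943 i \sqrt{5}}{10}$ ($c = \frac{13966}{20352} + \frac{8829}{\left(-6\right) i \sqrt{5}} = 13966 \cdot \frac{1}{20352} + \frac{8829}{\left(-6\right) i \sqrt{5}} = \frac{6983}{10176} + 8829 \frac{i \sqrt{5}}{30} = \frac{6983}{10176} + \frac{2943 i \sqrt{5}}{10} \approx 0.68622 + 658.08 i$)
$\frac{1}{c} = \frac{1}{\frac{6983}{10176} + \frac{2943 i \sqrt{5}}{10}}$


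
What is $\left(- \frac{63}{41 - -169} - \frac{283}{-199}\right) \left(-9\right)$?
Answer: $- \frac{20097}{1990} \approx -10.099$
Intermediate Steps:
$\left(- \frac{63}{41 - -169} - \frac{283}{-199}\right) \left(-9\right) = \left(- \frac{63}{41 + 169} - - \frac{283}{199}\right) \left(-9\right) = \left(- \frac{63}{210} + \frac{283}{199}\right) \left(-9\right) = \left(\left(-63\right) \frac{1}{210} + \frac{283}{199}\right) \left(-9\right) = \left(- \frac{3}{10} + \frac{283}{199}\right) \left(-9\right) = \frac{2233}{1990} \left(-9\right) = - \frac{20097}{1990}$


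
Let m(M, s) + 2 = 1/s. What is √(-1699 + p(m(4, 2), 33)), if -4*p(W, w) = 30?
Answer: I*√6826/2 ≈ 41.31*I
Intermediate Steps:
m(M, s) = -2 + 1/s
p(W, w) = -15/2 (p(W, w) = -¼*30 = -15/2)
√(-1699 + p(m(4, 2), 33)) = √(-1699 - 15/2) = √(-3413/2) = I*√6826/2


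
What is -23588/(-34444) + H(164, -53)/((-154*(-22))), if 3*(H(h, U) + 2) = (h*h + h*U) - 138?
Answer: 2564902/1041931 ≈ 2.4617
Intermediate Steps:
H(h, U) = -48 + h²/3 + U*h/3 (H(h, U) = -2 + ((h*h + h*U) - 138)/3 = -2 + ((h² + U*h) - 138)/3 = -2 + (-138 + h² + U*h)/3 = -2 + (-46 + h²/3 + U*h/3) = -48 + h²/3 + U*h/3)
-23588/(-34444) + H(164, -53)/((-154*(-22))) = -23588/(-34444) + (-48 + (⅓)*164² + (⅓)*(-53)*164)/((-154*(-22))) = -23588*(-1/34444) + (-48 + (⅓)*26896 - 8692/3)/3388 = 5897/8611 + (-48 + 26896/3 - 8692/3)*(1/3388) = 5897/8611 + 6020*(1/3388) = 5897/8611 + 215/121 = 2564902/1041931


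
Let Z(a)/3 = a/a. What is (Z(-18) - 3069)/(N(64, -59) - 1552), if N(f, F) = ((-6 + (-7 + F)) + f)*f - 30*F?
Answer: 73/7 ≈ 10.429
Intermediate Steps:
N(f, F) = -30*F + f*(-13 + F + f) (N(f, F) = ((-13 + F) + f)*f - 30*F = (-13 + F + f)*f - 30*F = f*(-13 + F + f) - 30*F = -30*F + f*(-13 + F + f))
Z(a) = 3 (Z(a) = 3*(a/a) = 3*1 = 3)
(Z(-18) - 3069)/(N(64, -59) - 1552) = (3 - 3069)/((64² - 30*(-59) - 13*64 - 59*64) - 1552) = -3066/((4096 + 1770 - 832 - 3776) - 1552) = -3066/(1258 - 1552) = -3066/(-294) = -3066*(-1/294) = 73/7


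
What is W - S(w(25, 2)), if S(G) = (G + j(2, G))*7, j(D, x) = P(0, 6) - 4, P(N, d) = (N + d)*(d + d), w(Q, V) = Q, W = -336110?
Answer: -336761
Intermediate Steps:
P(N, d) = 2*d*(N + d) (P(N, d) = (N + d)*(2*d) = 2*d*(N + d))
j(D, x) = 68 (j(D, x) = 2*6*(0 + 6) - 4 = 2*6*6 - 4 = 72 - 4 = 68)
S(G) = 476 + 7*G (S(G) = (G + 68)*7 = (68 + G)*7 = 476 + 7*G)
W - S(w(25, 2)) = -336110 - (476 + 7*25) = -336110 - (476 + 175) = -336110 - 1*651 = -336110 - 651 = -336761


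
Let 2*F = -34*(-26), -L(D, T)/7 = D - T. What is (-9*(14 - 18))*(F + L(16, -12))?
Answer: 8856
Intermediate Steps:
L(D, T) = -7*D + 7*T (L(D, T) = -7*(D - T) = -7*D + 7*T)
F = 442 (F = (-34*(-26))/2 = (1/2)*884 = 442)
(-9*(14 - 18))*(F + L(16, -12)) = (-9*(14 - 18))*(442 + (-7*16 + 7*(-12))) = (-9*(-4))*(442 + (-112 - 84)) = 36*(442 - 196) = 36*246 = 8856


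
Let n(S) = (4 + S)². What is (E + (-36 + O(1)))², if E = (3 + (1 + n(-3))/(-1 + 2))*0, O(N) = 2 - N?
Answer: 1225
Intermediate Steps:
E = 0 (E = (3 + (1 + (4 - 3)²)/(-1 + 2))*0 = (3 + (1 + 1²)/1)*0 = (3 + (1 + 1)*1)*0 = (3 + 2*1)*0 = (3 + 2)*0 = 5*0 = 0)
(E + (-36 + O(1)))² = (0 + (-36 + (2 - 1*1)))² = (0 + (-36 + (2 - 1)))² = (0 + (-36 + 1))² = (0 - 35)² = (-35)² = 1225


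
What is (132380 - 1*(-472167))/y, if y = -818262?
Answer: -604547/818262 ≈ -0.73882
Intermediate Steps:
(132380 - 1*(-472167))/y = (132380 - 1*(-472167))/(-818262) = (132380 + 472167)*(-1/818262) = 604547*(-1/818262) = -604547/818262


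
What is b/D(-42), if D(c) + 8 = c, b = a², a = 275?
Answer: -3025/2 ≈ -1512.5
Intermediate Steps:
b = 75625 (b = 275² = 75625)
D(c) = -8 + c
b/D(-42) = 75625/(-8 - 42) = 75625/(-50) = 75625*(-1/50) = -3025/2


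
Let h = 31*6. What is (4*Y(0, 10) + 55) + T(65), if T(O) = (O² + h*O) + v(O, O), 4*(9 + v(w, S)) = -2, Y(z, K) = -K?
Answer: 32641/2 ≈ 16321.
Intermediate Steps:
h = 186
v(w, S) = -19/2 (v(w, S) = -9 + (¼)*(-2) = -9 - ½ = -19/2)
T(O) = -19/2 + O² + 186*O (T(O) = (O² + 186*O) - 19/2 = -19/2 + O² + 186*O)
(4*Y(0, 10) + 55) + T(65) = (4*(-1*10) + 55) + (-19/2 + 65² + 186*65) = (4*(-10) + 55) + (-19/2 + 4225 + 12090) = (-40 + 55) + 32611/2 = 15 + 32611/2 = 32641/2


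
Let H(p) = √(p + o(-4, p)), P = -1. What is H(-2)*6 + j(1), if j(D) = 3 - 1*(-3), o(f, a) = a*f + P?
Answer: 6 + 6*√5 ≈ 19.416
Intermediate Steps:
o(f, a) = -1 + a*f (o(f, a) = a*f - 1 = -1 + a*f)
j(D) = 6 (j(D) = 3 + 3 = 6)
H(p) = √(-1 - 3*p) (H(p) = √(p + (-1 + p*(-4))) = √(p + (-1 - 4*p)) = √(-1 - 3*p))
H(-2)*6 + j(1) = √(-1 - 3*(-2))*6 + 6 = √(-1 + 6)*6 + 6 = √5*6 + 6 = 6*√5 + 6 = 6 + 6*√5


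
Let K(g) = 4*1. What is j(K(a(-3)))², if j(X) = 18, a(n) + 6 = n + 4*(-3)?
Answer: 324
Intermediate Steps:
a(n) = -18 + n (a(n) = -6 + (n + 4*(-3)) = -6 + (n - 12) = -6 + (-12 + n) = -18 + n)
K(g) = 4
j(K(a(-3)))² = 18² = 324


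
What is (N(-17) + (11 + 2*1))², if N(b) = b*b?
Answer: 91204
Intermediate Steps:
N(b) = b²
(N(-17) + (11 + 2*1))² = ((-17)² + (11 + 2*1))² = (289 + (11 + 2))² = (289 + 13)² = 302² = 91204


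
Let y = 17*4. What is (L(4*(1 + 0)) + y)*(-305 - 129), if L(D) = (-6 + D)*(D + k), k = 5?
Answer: -21700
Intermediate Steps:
L(D) = (-6 + D)*(5 + D) (L(D) = (-6 + D)*(D + 5) = (-6 + D)*(5 + D))
y = 68
(L(4*(1 + 0)) + y)*(-305 - 129) = ((-30 + (4*(1 + 0))**2 - 4*(1 + 0)) + 68)*(-305 - 129) = ((-30 + (4*1)**2 - 4) + 68)*(-434) = ((-30 + 4**2 - 1*4) + 68)*(-434) = ((-30 + 16 - 4) + 68)*(-434) = (-18 + 68)*(-434) = 50*(-434) = -21700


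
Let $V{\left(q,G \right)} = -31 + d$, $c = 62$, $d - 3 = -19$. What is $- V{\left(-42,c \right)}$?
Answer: $47$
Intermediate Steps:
$d = -16$ ($d = 3 - 19 = -16$)
$V{\left(q,G \right)} = -47$ ($V{\left(q,G \right)} = -31 - 16 = -47$)
$- V{\left(-42,c \right)} = \left(-1\right) \left(-47\right) = 47$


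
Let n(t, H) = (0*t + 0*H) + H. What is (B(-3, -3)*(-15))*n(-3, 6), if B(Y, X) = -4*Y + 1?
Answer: -1170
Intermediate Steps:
B(Y, X) = 1 - 4*Y
n(t, H) = H (n(t, H) = (0 + 0) + H = 0 + H = H)
(B(-3, -3)*(-15))*n(-3, 6) = ((1 - 4*(-3))*(-15))*6 = ((1 + 12)*(-15))*6 = (13*(-15))*6 = -195*6 = -1170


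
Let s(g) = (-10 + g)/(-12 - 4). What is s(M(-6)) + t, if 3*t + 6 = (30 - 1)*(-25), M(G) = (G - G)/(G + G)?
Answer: -5833/24 ≈ -243.04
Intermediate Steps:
M(G) = 0 (M(G) = 0/((2*G)) = 0*(1/(2*G)) = 0)
s(g) = 5/8 - g/16 (s(g) = (-10 + g)/(-16) = (-10 + g)*(-1/16) = 5/8 - g/16)
t = -731/3 (t = -2 + ((30 - 1)*(-25))/3 = -2 + (29*(-25))/3 = -2 + (⅓)*(-725) = -2 - 725/3 = -731/3 ≈ -243.67)
s(M(-6)) + t = (5/8 - 1/16*0) - 731/3 = (5/8 + 0) - 731/3 = 5/8 - 731/3 = -5833/24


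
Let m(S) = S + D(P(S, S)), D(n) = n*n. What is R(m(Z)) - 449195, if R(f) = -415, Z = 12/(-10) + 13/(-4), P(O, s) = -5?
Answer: -449610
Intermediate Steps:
D(n) = n²
Z = -89/20 (Z = 12*(-⅒) + 13*(-¼) = -6/5 - 13/4 = -89/20 ≈ -4.4500)
m(S) = 25 + S (m(S) = S + (-5)² = S + 25 = 25 + S)
R(m(Z)) - 449195 = -415 - 449195 = -449610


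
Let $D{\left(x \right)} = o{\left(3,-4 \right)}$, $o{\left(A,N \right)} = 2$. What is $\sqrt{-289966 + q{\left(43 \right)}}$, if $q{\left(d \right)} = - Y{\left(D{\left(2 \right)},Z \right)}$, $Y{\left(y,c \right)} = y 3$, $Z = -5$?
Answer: $2 i \sqrt{72493} \approx 538.49 i$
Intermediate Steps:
$D{\left(x \right)} = 2$
$Y{\left(y,c \right)} = 3 y$
$q{\left(d \right)} = -6$ ($q{\left(d \right)} = - 3 \cdot 2 = \left(-1\right) 6 = -6$)
$\sqrt{-289966 + q{\left(43 \right)}} = \sqrt{-289966 - 6} = \sqrt{-289972} = 2 i \sqrt{72493}$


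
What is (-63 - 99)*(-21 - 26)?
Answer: 7614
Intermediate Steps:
(-63 - 99)*(-21 - 26) = -162*(-47) = 7614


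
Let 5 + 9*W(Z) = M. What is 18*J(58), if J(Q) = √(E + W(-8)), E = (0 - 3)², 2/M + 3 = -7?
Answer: 6*√1895/5 ≈ 52.238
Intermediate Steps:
M = -⅕ (M = 2/(-3 - 7) = 2/(-10) = 2*(-⅒) = -⅕ ≈ -0.20000)
W(Z) = -26/45 (W(Z) = -5/9 + (⅑)*(-⅕) = -5/9 - 1/45 = -26/45)
E = 9 (E = (-3)² = 9)
J(Q) = √1895/15 (J(Q) = √(9 - 26/45) = √(379/45) = √1895/15)
18*J(58) = 18*(√1895/15) = 6*√1895/5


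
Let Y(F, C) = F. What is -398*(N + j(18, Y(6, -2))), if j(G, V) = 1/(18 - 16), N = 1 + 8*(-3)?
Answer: 8955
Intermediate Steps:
N = -23 (N = 1 - 24 = -23)
j(G, V) = ½ (j(G, V) = 1/2 = ½)
-398*(N + j(18, Y(6, -2))) = -398*(-23 + ½) = -398*(-45/2) = 8955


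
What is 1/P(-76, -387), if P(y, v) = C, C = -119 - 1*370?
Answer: -1/489 ≈ -0.0020450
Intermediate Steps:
C = -489 (C = -119 - 370 = -489)
P(y, v) = -489
1/P(-76, -387) = 1/(-489) = -1/489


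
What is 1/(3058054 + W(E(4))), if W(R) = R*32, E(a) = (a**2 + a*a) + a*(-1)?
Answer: 1/3058950 ≈ 3.2691e-7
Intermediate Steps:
E(a) = -a + 2*a**2 (E(a) = (a**2 + a**2) - a = 2*a**2 - a = -a + 2*a**2)
W(R) = 32*R
1/(3058054 + W(E(4))) = 1/(3058054 + 32*(4*(-1 + 2*4))) = 1/(3058054 + 32*(4*(-1 + 8))) = 1/(3058054 + 32*(4*7)) = 1/(3058054 + 32*28) = 1/(3058054 + 896) = 1/3058950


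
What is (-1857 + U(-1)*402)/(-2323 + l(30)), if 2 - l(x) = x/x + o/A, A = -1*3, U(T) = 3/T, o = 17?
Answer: 9189/6949 ≈ 1.3223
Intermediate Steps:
A = -3
l(x) = 20/3 (l(x) = 2 - (x/x + 17/(-3)) = 2 - (1 + 17*(-1/3)) = 2 - (1 - 17/3) = 2 - 1*(-14/3) = 2 + 14/3 = 20/3)
(-1857 + U(-1)*402)/(-2323 + l(30)) = (-1857 + (3/(-1))*402)/(-2323 + 20/3) = (-1857 + (3*(-1))*402)/(-6949/3) = (-1857 - 3*402)*(-3/6949) = (-1857 - 1206)*(-3/6949) = -3063*(-3/6949) = 9189/6949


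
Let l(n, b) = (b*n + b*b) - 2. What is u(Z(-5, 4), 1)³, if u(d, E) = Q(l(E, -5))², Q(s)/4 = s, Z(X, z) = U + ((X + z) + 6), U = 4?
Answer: 139314069504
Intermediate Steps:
Z(X, z) = 10 + X + z (Z(X, z) = 4 + ((X + z) + 6) = 4 + (6 + X + z) = 10 + X + z)
l(n, b) = -2 + b² + b*n (l(n, b) = (b*n + b²) - 2 = (b² + b*n) - 2 = -2 + b² + b*n)
Q(s) = 4*s
u(d, E) = (92 - 20*E)² (u(d, E) = (4*(-2 + (-5)² - 5*E))² = (4*(-2 + 25 - 5*E))² = (4*(23 - 5*E))² = (92 - 20*E)²)
u(Z(-5, 4), 1)³ = (16*(-23 + 5*1)²)³ = (16*(-23 + 5)²)³ = (16*(-18)²)³ = (16*324)³ = 5184³ = 139314069504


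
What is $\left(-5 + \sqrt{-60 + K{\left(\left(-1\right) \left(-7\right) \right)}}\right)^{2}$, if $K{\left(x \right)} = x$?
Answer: $\left(5 - i \sqrt{53}\right)^{2} \approx -28.0 - 72.801 i$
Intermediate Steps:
$\left(-5 + \sqrt{-60 + K{\left(\left(-1\right) \left(-7\right) \right)}}\right)^{2} = \left(-5 + \sqrt{-60 - -7}\right)^{2} = \left(-5 + \sqrt{-60 + 7}\right)^{2} = \left(-5 + \sqrt{-53}\right)^{2} = \left(-5 + i \sqrt{53}\right)^{2}$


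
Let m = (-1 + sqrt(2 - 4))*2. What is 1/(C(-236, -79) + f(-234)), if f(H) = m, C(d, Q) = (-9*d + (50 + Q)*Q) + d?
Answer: 4177/17447337 - 2*I*sqrt(2)/17447337 ≈ 0.00023941 - 1.6211e-7*I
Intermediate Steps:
C(d, Q) = -8*d + Q*(50 + Q) (C(d, Q) = (-9*d + Q*(50 + Q)) + d = -8*d + Q*(50 + Q))
m = -2 + 2*I*sqrt(2) (m = (-1 + sqrt(-2))*2 = (-1 + I*sqrt(2))*2 = -2 + 2*I*sqrt(2) ≈ -2.0 + 2.8284*I)
f(H) = -2 + 2*I*sqrt(2)
1/(C(-236, -79) + f(-234)) = 1/(((-79)**2 - 8*(-236) + 50*(-79)) + (-2 + 2*I*sqrt(2))) = 1/((6241 + 1888 - 3950) + (-2 + 2*I*sqrt(2))) = 1/(4179 + (-2 + 2*I*sqrt(2))) = 1/(4177 + 2*I*sqrt(2))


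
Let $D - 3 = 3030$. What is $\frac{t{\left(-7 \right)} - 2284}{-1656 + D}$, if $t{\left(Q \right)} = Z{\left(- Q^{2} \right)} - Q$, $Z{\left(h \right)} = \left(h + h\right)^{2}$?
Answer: $\frac{431}{81} \approx 5.321$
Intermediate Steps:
$D = 3033$ ($D = 3 + 3030 = 3033$)
$Z{\left(h \right)} = 4 h^{2}$ ($Z{\left(h \right)} = \left(2 h\right)^{2} = 4 h^{2}$)
$t{\left(Q \right)} = - Q + 4 Q^{4}$ ($t{\left(Q \right)} = 4 \left(- Q^{2}\right)^{2} - Q = 4 Q^{4} - Q = - Q + 4 Q^{4}$)
$\frac{t{\left(-7 \right)} - 2284}{-1656 + D} = \frac{\left(\left(-1\right) \left(-7\right) + 4 \left(-7\right)^{4}\right) - 2284}{-1656 + 3033} = \frac{\left(7 + 4 \cdot 2401\right) - 2284}{1377} = \left(\left(7 + 9604\right) - 2284\right) \frac{1}{1377} = \left(9611 - 2284\right) \frac{1}{1377} = 7327 \cdot \frac{1}{1377} = \frac{431}{81}$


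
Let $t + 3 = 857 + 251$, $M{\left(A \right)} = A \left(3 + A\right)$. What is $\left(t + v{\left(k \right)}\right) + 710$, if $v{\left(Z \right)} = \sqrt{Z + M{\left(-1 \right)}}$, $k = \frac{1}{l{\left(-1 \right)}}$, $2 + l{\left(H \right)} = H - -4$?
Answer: $1815 + i \approx 1815.0 + 1.0 i$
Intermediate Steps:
$l{\left(H \right)} = 2 + H$ ($l{\left(H \right)} = -2 + \left(H - -4\right) = -2 + \left(H + 4\right) = -2 + \left(4 + H\right) = 2 + H$)
$k = 1$ ($k = \frac{1}{2 - 1} = 1^{-1} = 1$)
$v{\left(Z \right)} = \sqrt{-2 + Z}$ ($v{\left(Z \right)} = \sqrt{Z - \left(3 - 1\right)} = \sqrt{Z - 2} = \sqrt{-2 + Z}$)
$t = 1105$ ($t = -3 + \left(857 + 251\right) = -3 + 1108 = 1105$)
$\left(t + v{\left(k \right)}\right) + 710 = \left(1105 + \sqrt{-2 + 1}\right) + 710 = \left(1105 + \sqrt{-1}\right) + 710 = \left(1105 + i\right) + 710 = 1815 + i$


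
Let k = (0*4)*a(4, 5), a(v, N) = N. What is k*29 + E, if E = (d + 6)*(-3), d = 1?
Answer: -21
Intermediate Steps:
E = -21 (E = (1 + 6)*(-3) = 7*(-3) = -21)
k = 0 (k = (0*4)*5 = 0*5 = 0)
k*29 + E = 0*29 - 21 = 0 - 21 = -21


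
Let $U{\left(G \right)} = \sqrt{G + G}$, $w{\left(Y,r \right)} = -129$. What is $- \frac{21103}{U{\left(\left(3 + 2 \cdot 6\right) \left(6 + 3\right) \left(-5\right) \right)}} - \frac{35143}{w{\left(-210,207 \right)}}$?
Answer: $\frac{35143}{129} + \frac{21103 i \sqrt{6}}{90} \approx 272.43 + 574.35 i$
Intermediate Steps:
$U{\left(G \right)} = \sqrt{2} \sqrt{G}$ ($U{\left(G \right)} = \sqrt{2 G} = \sqrt{2} \sqrt{G}$)
$- \frac{21103}{U{\left(\left(3 + 2 \cdot 6\right) \left(6 + 3\right) \left(-5\right) \right)}} - \frac{35143}{w{\left(-210,207 \right)}} = - \frac{21103}{\sqrt{2} \sqrt{\left(3 + 2 \cdot 6\right) \left(6 + 3\right) \left(-5\right)}} - \frac{35143}{-129} = - \frac{21103}{\sqrt{2} \sqrt{\left(3 + 12\right) 9 \left(-5\right)}} - - \frac{35143}{129} = - \frac{21103}{\sqrt{2} \sqrt{15 \cdot 9 \left(-5\right)}} + \frac{35143}{129} = - \frac{21103}{\sqrt{2} \sqrt{135 \left(-5\right)}} + \frac{35143}{129} = - \frac{21103}{\sqrt{2} \sqrt{-675}} + \frac{35143}{129} = - \frac{21103}{\sqrt{2} \cdot 15 i \sqrt{3}} + \frac{35143}{129} = - \frac{21103}{15 i \sqrt{6}} + \frac{35143}{129} = - 21103 \left(- \frac{i \sqrt{6}}{90}\right) + \frac{35143}{129} = \frac{21103 i \sqrt{6}}{90} + \frac{35143}{129} = \frac{35143}{129} + \frac{21103 i \sqrt{6}}{90}$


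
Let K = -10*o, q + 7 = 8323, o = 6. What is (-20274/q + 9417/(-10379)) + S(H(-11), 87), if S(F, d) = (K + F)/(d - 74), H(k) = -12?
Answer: -1661335007/187008822 ≈ -8.8837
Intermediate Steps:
q = 8316 (q = -7 + 8323 = 8316)
K = -60 (K = -10*6 = -60)
S(F, d) = (-60 + F)/(-74 + d) (S(F, d) = (-60 + F)/(d - 74) = (-60 + F)/(-74 + d))
(-20274/q + 9417/(-10379)) + S(H(-11), 87) = (-20274/8316 + 9417/(-10379)) + (-60 - 12)/(-74 + 87) = (-20274*1/8316 + 9417*(-1/10379)) - 72/13 = (-3379/1386 - 9417/10379) + (1/13)*(-72) = -48122603/14385294 - 72/13 = -1661335007/187008822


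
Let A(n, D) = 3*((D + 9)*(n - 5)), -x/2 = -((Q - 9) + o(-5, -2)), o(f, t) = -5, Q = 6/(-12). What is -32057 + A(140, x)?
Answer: -40157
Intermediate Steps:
Q = -½ (Q = 6*(-1/12) = -½ ≈ -0.50000)
x = -29 (x = -(-2)*((-½ - 9) - 5) = -(-2)*(-19/2 - 5) = -(-2)*(-29)/2 = -2*29/2 = -29)
A(n, D) = 3*(-5 + n)*(9 + D) (A(n, D) = 3*((9 + D)*(-5 + n)) = 3*((-5 + n)*(9 + D)) = 3*(-5 + n)*(9 + D))
-32057 + A(140, x) = -32057 + (-135 - 15*(-29) + 27*140 + 3*(-29)*140) = -32057 + (-135 + 435 + 3780 - 12180) = -32057 - 8100 = -40157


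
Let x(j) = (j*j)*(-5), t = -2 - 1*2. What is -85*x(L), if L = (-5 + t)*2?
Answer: 137700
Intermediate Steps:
t = -4 (t = -2 - 2 = -4)
L = -18 (L = (-5 - 4)*2 = -9*2 = -18)
x(j) = -5*j² (x(j) = j²*(-5) = -5*j²)
-85*x(L) = -(-425)*(-18)² = -(-425)*324 = -85*(-1620) = 137700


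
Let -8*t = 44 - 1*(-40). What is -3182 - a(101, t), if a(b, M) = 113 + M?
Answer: -6569/2 ≈ -3284.5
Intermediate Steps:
t = -21/2 (t = -(44 - 1*(-40))/8 = -(44 + 40)/8 = -⅛*84 = -21/2 ≈ -10.500)
-3182 - a(101, t) = -3182 - (113 - 21/2) = -3182 - 1*205/2 = -3182 - 205/2 = -6569/2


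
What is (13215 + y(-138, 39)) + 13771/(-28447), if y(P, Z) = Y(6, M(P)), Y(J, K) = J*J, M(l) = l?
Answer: 376937426/28447 ≈ 13251.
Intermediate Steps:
Y(J, K) = J**2
y(P, Z) = 36 (y(P, Z) = 6**2 = 36)
(13215 + y(-138, 39)) + 13771/(-28447) = (13215 + 36) + 13771/(-28447) = 13251 + 13771*(-1/28447) = 13251 - 13771/28447 = 376937426/28447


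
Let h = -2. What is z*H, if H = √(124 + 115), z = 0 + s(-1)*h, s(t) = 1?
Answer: -2*√239 ≈ -30.919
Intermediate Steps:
z = -2 (z = 0 + 1*(-2) = 0 - 2 = -2)
H = √239 ≈ 15.460
z*H = -2*√239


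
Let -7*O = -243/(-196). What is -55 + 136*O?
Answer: -27127/343 ≈ -79.087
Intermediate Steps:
O = -243/1372 (O = -(-243)/(7*(-196)) = -(-243)*(-1)/(7*196) = -⅐*243/196 = -243/1372 ≈ -0.17711)
-55 + 136*O = -55 + 136*(-243/1372) = -55 - 8262/343 = -27127/343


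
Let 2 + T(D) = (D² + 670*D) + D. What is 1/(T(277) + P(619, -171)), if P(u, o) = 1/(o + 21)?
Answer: 150/39389099 ≈ 3.8082e-6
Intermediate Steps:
P(u, o) = 1/(21 + o)
T(D) = -2 + D² + 671*D (T(D) = -2 + ((D² + 670*D) + D) = -2 + (D² + 671*D) = -2 + D² + 671*D)
1/(T(277) + P(619, -171)) = 1/((-2 + 277² + 671*277) + 1/(21 - 171)) = 1/((-2 + 76729 + 185867) + 1/(-150)) = 1/(262594 - 1/150) = 1/(39389099/150) = 150/39389099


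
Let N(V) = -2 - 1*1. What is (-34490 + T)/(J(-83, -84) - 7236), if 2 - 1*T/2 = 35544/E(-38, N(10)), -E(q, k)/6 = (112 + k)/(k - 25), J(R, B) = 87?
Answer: 4090718/779241 ≈ 5.2496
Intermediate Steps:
N(V) = -3 (N(V) = -2 - 1 = -3)
E(q, k) = -6*(112 + k)/(-25 + k) (E(q, k) = -6*(112 + k)/(k - 25) = -6*(112 + k)/(-25 + k))
T = -331308/109 (T = 4 - 71088/(6*(-112 - 1*(-3))/(-25 - 3)) = 4 - 71088/(6*(-112 + 3)/(-28)) = 4 - 71088/(6*(-1/28)*(-109)) = 4 - 71088/327/14 = 4 - 71088*14/327 = 4 - 2*165872/109 = 4 - 331744/109 = -331308/109 ≈ -3039.5)
(-34490 + T)/(J(-83, -84) - 7236) = (-34490 - 331308/109)/(87 - 7236) = -4090718/109/(-7149) = -4090718/109*(-1/7149) = 4090718/779241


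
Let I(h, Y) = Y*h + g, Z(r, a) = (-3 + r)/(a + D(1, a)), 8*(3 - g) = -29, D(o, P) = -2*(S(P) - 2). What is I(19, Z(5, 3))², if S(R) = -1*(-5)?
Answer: 21025/576 ≈ 36.502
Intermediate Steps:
S(R) = 5
D(o, P) = -6 (D(o, P) = -2*(5 - 2) = -2*3 = -6)
g = 53/8 (g = 3 - ⅛*(-29) = 3 + 29/8 = 53/8 ≈ 6.6250)
Z(r, a) = (-3 + r)/(-6 + a) (Z(r, a) = (-3 + r)/(a - 6) = (-3 + r)/(-6 + a))
I(h, Y) = 53/8 + Y*h (I(h, Y) = Y*h + 53/8 = 53/8 + Y*h)
I(19, Z(5, 3))² = (53/8 + ((-3 + 5)/(-6 + 3))*19)² = (53/8 + (2/(-3))*19)² = (53/8 - ⅓*2*19)² = (53/8 - ⅔*19)² = (53/8 - 38/3)² = (-145/24)² = 21025/576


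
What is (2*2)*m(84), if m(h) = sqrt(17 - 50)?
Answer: 4*I*sqrt(33) ≈ 22.978*I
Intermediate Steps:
m(h) = I*sqrt(33) (m(h) = sqrt(-33) = I*sqrt(33))
(2*2)*m(84) = (2*2)*(I*sqrt(33)) = 4*(I*sqrt(33)) = 4*I*sqrt(33)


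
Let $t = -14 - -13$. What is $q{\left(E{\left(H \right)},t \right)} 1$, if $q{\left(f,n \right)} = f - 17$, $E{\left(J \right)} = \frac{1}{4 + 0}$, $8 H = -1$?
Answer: $- \frac{67}{4} \approx -16.75$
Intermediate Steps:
$H = - \frac{1}{8}$ ($H = \frac{1}{8} \left(-1\right) = - \frac{1}{8} \approx -0.125$)
$E{\left(J \right)} = \frac{1}{4}$
$t = -1$ ($t = -14 + 13 = -1$)
$q{\left(f,n \right)} = -17 + f$ ($q{\left(f,n \right)} = f - 17 = -17 + f$)
$q{\left(E{\left(H \right)},t \right)} 1 = \left(-17 + \frac{1}{4}\right) 1 = \left(- \frac{67}{4}\right) 1 = - \frac{67}{4}$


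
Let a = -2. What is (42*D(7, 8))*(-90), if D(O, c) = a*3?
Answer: 22680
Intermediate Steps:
D(O, c) = -6 (D(O, c) = -2*3 = -6)
(42*D(7, 8))*(-90) = (42*(-6))*(-90) = -252*(-90) = 22680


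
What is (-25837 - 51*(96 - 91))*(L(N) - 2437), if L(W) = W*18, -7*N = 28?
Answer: 65464828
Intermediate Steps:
N = -4 (N = -⅐*28 = -4)
L(W) = 18*W
(-25837 - 51*(96 - 91))*(L(N) - 2437) = (-25837 - 51*(96 - 91))*(18*(-4) - 2437) = (-25837 - 51*5)*(-72 - 2437) = (-25837 - 255)*(-2509) = -26092*(-2509) = 65464828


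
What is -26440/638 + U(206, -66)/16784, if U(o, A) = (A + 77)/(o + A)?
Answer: -31063823691/749573440 ≈ -41.442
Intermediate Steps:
U(o, A) = (77 + A)/(A + o)
-26440/638 + U(206, -66)/16784 = -26440/638 + ((77 - 66)/(-66 + 206))/16784 = -26440*1/638 + (11/140)*(1/16784) = -13220/319 + ((1/140)*11)*(1/16784) = -13220/319 + (11/140)*(1/16784) = -13220/319 + 11/2349760 = -31063823691/749573440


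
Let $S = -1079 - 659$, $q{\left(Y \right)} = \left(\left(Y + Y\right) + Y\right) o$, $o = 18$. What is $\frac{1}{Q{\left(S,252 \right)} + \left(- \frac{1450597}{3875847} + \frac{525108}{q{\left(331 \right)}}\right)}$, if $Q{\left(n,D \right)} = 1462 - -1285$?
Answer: $\frac{3848716071}{10684051396798} \approx 0.00036023$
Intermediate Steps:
$q{\left(Y \right)} = 54 Y$ ($q{\left(Y \right)} = \left(\left(Y + Y\right) + Y\right) 18 = \left(2 Y + Y\right) 18 = 3 Y 18 = 54 Y$)
$S = -1738$
$Q{\left(n,D \right)} = 2747$ ($Q{\left(n,D \right)} = 1462 + 1285 = 2747$)
$\frac{1}{Q{\left(S,252 \right)} + \left(- \frac{1450597}{3875847} + \frac{525108}{q{\left(331 \right)}}\right)} = \frac{1}{2747 + \left(- \frac{1450597}{3875847} + \frac{525108}{54 \cdot 331}\right)} = \frac{1}{2747 + \left(\left(-1450597\right) \frac{1}{3875847} + \frac{525108}{17874}\right)} = \frac{1}{2747 + \left(- \frac{1450597}{3875847} + 525108 \cdot \frac{1}{17874}\right)} = \frac{1}{2747 + \left(- \frac{1450597}{3875847} + \frac{87518}{2979}\right)} = \frac{1}{2747 + \frac{111628349761}{3848716071}} = \frac{1}{\frac{10684051396798}{3848716071}} = \frac{3848716071}{10684051396798}$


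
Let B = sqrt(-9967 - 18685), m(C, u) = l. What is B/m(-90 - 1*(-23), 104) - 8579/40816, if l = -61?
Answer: -8579/40816 - 2*I*sqrt(7163)/61 ≈ -0.21019 - 2.7749*I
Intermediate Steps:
m(C, u) = -61
B = 2*I*sqrt(7163) (B = sqrt(-28652) = 2*I*sqrt(7163) ≈ 169.27*I)
B/m(-90 - 1*(-23), 104) - 8579/40816 = (2*I*sqrt(7163))/(-61) - 8579/40816 = (2*I*sqrt(7163))*(-1/61) - 8579*1/40816 = -2*I*sqrt(7163)/61 - 8579/40816 = -8579/40816 - 2*I*sqrt(7163)/61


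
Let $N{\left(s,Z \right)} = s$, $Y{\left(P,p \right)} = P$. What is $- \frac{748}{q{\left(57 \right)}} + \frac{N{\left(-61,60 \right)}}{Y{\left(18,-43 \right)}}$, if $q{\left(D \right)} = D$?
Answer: $- \frac{5647}{342} \approx -16.512$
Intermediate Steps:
$- \frac{748}{q{\left(57 \right)}} + \frac{N{\left(-61,60 \right)}}{Y{\left(18,-43 \right)}} = - \frac{748}{57} - \frac{61}{18} = - \frac{5647}{342}$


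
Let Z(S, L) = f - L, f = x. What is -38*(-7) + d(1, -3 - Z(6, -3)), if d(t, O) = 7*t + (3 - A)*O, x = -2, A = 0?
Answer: 261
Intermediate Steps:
f = -2
Z(S, L) = -2 - L
d(t, O) = 3*O + 7*t (d(t, O) = 7*t + (3 - 1*0)*O = 7*t + (3 + 0)*O = 7*t + 3*O = 3*O + 7*t)
-38*(-7) + d(1, -3 - Z(6, -3)) = -38*(-7) + (3*(-3 - (-2 - 1*(-3))) + 7*1) = 266 + (3*(-3 - (-2 + 3)) + 7) = 266 + (3*(-3 - 1*1) + 7) = 266 + (3*(-3 - 1) + 7) = 266 + (3*(-4) + 7) = 266 + (-12 + 7) = 266 - 5 = 261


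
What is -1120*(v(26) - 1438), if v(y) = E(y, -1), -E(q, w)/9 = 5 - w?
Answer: 1671040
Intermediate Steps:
E(q, w) = -45 + 9*w (E(q, w) = -9*(5 - w) = -45 + 9*w)
v(y) = -54 (v(y) = -45 + 9*(-1) = -45 - 9 = -54)
-1120*(v(26) - 1438) = -1120*(-54 - 1438) = -1120*(-1492) = 1671040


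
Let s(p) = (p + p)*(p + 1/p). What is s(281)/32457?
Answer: 157924/32457 ≈ 4.8656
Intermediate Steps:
s(p) = 2*p*(p + 1/p) (s(p) = (2*p)*(p + 1/p) = 2*p*(p + 1/p))
s(281)/32457 = (2 + 2*281**2)/32457 = (2 + 2*78961)*(1/32457) = (2 + 157922)*(1/32457) = 157924*(1/32457) = 157924/32457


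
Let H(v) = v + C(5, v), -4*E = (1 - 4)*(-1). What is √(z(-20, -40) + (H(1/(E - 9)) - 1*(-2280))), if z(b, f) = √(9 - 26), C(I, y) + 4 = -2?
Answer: √(3458598 + 1521*I*√17)/39 ≈ 47.685 + 0.043232*I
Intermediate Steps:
E = -¾ (E = -(1 - 4)*(-1)/4 = -(-3)*(-1)/4 = -¼*3 = -¾ ≈ -0.75000)
C(I, y) = -6 (C(I, y) = -4 - 2 = -6)
z(b, f) = I*√17 (z(b, f) = √(-17) = I*√17)
H(v) = -6 + v (H(v) = v - 6 = -6 + v)
√(z(-20, -40) + (H(1/(E - 9)) - 1*(-2280))) = √(I*√17 + ((-6 + 1/(-¾ - 9)) - 1*(-2280))) = √(I*√17 + ((-6 + 1/(-39/4)) + 2280)) = √(I*√17 + ((-6 - 4/39) + 2280)) = √(I*√17 + (-238/39 + 2280)) = √(I*√17 + 88682/39) = √(88682/39 + I*√17)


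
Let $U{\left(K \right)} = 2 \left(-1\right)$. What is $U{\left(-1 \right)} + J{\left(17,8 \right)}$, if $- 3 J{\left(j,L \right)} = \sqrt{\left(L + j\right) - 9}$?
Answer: $- \frac{10}{3} \approx -3.3333$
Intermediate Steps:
$J{\left(j,L \right)} = - \frac{\sqrt{-9 + L + j}}{3}$ ($J{\left(j,L \right)} = - \frac{\sqrt{\left(L + j\right) - 9}}{3} = - \frac{\sqrt{-9 + L + j}}{3}$)
$U{\left(K \right)} = -2$
$U{\left(-1 \right)} + J{\left(17,8 \right)} = -2 - \frac{\sqrt{-9 + 8 + 17}}{3} = -2 - \frac{\sqrt{16}}{3} = -2 - \frac{4}{3} = - \frac{10}{3}$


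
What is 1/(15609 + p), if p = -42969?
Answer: -1/27360 ≈ -3.6550e-5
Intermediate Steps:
1/(15609 + p) = 1/(15609 - 42969) = 1/(-27360) = -1/27360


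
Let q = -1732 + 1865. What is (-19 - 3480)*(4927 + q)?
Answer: -17704940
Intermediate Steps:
q = 133
(-19 - 3480)*(4927 + q) = (-19 - 3480)*(4927 + 133) = -3499*5060 = -17704940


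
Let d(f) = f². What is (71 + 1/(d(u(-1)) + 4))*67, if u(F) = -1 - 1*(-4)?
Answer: 61908/13 ≈ 4762.2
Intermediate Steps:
u(F) = 3 (u(F) = -1 + 4 = 3)
(71 + 1/(d(u(-1)) + 4))*67 = (71 + 1/(3² + 4))*67 = (71 + 1/(9 + 4))*67 = (71 + 1/13)*67 = (924/13)*67 = 61908/13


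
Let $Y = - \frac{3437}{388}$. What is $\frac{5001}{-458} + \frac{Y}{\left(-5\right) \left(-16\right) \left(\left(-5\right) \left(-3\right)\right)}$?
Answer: $- \frac{1165019873}{106622400} \approx -10.927$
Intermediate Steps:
$Y = - \frac{3437}{388}$ ($Y = \left(-3437\right) \frac{1}{388} = - \frac{3437}{388} \approx -8.8582$)
$\frac{5001}{-458} + \frac{Y}{\left(-5\right) \left(-16\right) \left(\left(-5\right) \left(-3\right)\right)} = \frac{5001}{-458} - \frac{3437}{388 \left(-5\right) \left(-16\right) \left(\left(-5\right) \left(-3\right)\right)} = 5001 \left(- \frac{1}{458}\right) - \frac{3437}{388 \cdot 80 \cdot 15} = - \frac{5001}{458} - \frac{3437}{388 \cdot 1200} = - \frac{5001}{458} - \frac{3437}{465600} = - \frac{1165019873}{106622400}$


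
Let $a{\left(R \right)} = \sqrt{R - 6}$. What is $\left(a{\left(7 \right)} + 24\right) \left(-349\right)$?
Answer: $-8725$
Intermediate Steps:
$a{\left(R \right)} = \sqrt{-6 + R}$
$\left(a{\left(7 \right)} + 24\right) \left(-349\right) = \left(\sqrt{-6 + 7} + 24\right) \left(-349\right) = \left(\sqrt{1} + 24\right) \left(-349\right) = \left(1 + 24\right) \left(-349\right) = 25 \left(-349\right) = -8725$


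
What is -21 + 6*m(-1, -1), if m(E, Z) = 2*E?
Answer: -33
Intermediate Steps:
-21 + 6*m(-1, -1) = -21 + 6*(2*(-1)) = -21 + 6*(-2) = -21 - 12 = -33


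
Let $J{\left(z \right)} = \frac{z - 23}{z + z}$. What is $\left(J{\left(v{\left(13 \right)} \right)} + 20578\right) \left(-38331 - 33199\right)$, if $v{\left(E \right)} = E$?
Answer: $- \frac{19134918770}{13} \approx -1.4719 \cdot 10^{9}$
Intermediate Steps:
$J{\left(z \right)} = \frac{-23 + z}{2 z}$
$\left(J{\left(v{\left(13 \right)} \right)} + 20578\right) \left(-38331 - 33199\right) = \left(\frac{-23 + 13}{2 \cdot 13} + 20578\right) \left(-38331 - 33199\right) = \left(\frac{1}{2} \cdot \frac{1}{13} \left(-10\right) + 20578\right) \left(-71530\right) = \left(- \frac{5}{13} + 20578\right) \left(-71530\right) = \frac{267509}{13} \left(-71530\right) = - \frac{19134918770}{13}$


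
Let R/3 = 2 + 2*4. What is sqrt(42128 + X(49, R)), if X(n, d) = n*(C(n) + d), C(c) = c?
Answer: 3*sqrt(5111) ≈ 214.47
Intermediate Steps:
R = 30 (R = 3*(2 + 2*4) = 3*(2 + 8) = 3*10 = 30)
X(n, d) = n*(d + n) (X(n, d) = n*(n + d) = n*(d + n))
sqrt(42128 + X(49, R)) = sqrt(42128 + 49*(30 + 49)) = sqrt(42128 + 49*79) = sqrt(42128 + 3871) = sqrt(45999) = 3*sqrt(5111)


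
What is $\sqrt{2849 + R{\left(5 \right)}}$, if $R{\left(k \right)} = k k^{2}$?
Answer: $\sqrt{2974} \approx 54.534$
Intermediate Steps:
$R{\left(k \right)} = k^{3}$
$\sqrt{2849 + R{\left(5 \right)}} = \sqrt{2849 + 5^{3}} = \sqrt{2849 + 125} = \sqrt{2974}$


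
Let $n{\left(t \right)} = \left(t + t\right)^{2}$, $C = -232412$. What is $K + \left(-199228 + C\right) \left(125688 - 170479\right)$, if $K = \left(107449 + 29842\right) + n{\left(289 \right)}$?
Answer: $19334058615$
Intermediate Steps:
$n{\left(t \right)} = 4 t^{2}$ ($n{\left(t \right)} = \left(2 t\right)^{2} = 4 t^{2}$)
$K = 471375$ ($K = \left(107449 + 29842\right) + 4 \cdot 289^{2} = 137291 + 4 \cdot 83521 = 137291 + 334084 = 471375$)
$K + \left(-199228 + C\right) \left(125688 - 170479\right) = 471375 + \left(-199228 - 232412\right) \left(125688 - 170479\right) = 471375 - -19333587240 = 471375 + 19333587240 = 19334058615$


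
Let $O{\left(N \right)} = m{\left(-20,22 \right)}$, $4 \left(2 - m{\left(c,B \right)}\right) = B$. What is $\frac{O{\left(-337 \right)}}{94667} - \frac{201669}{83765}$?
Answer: $- \frac{38183384801}{15859562510} \approx -2.4076$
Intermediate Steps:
$m{\left(c,B \right)} = 2 - \frac{B}{4}$
$O{\left(N \right)} = - \frac{7}{2}$ ($O{\left(N \right)} = 2 - \frac{11}{2} = - \frac{7}{2}$)
$\frac{O{\left(-337 \right)}}{94667} - \frac{201669}{83765} = - \frac{7}{2 \cdot 94667} - \frac{201669}{83765} = \left(- \frac{7}{2}\right) \frac{1}{94667} - \frac{201669}{83765} = - \frac{7}{189334} - \frac{201669}{83765} = - \frac{38183384801}{15859562510}$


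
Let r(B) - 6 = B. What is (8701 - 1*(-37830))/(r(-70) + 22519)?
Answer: 46531/22455 ≈ 2.0722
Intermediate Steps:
r(B) = 6 + B
(8701 - 1*(-37830))/(r(-70) + 22519) = (8701 - 1*(-37830))/((6 - 70) + 22519) = (8701 + 37830)/(-64 + 22519) = 46531/22455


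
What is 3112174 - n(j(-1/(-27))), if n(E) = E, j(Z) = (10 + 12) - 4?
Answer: 3112156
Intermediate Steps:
j(Z) = 18 (j(Z) = 22 - 4 = 18)
3112174 - n(j(-1/(-27))) = 3112174 - 1*18 = 3112174 - 18 = 3112156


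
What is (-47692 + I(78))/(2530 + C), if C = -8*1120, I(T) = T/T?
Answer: 47691/6430 ≈ 7.4170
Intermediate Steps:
I(T) = 1
C = -8960
(-47692 + I(78))/(2530 + C) = (-47692 + 1)/(2530 - 8960) = -47691/(-6430) = -47691*(-1/6430) = 47691/6430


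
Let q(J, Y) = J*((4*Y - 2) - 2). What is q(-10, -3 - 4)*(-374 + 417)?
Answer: 13760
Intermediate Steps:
q(J, Y) = J*(-4 + 4*Y) (q(J, Y) = J*((-2 + 4*Y) - 2) = J*(-4 + 4*Y))
q(-10, -3 - 4)*(-374 + 417) = (4*(-10)*(-1 + (-3 - 4)))*(-374 + 417) = (4*(-10)*(-1 - 7))*43 = (4*(-10)*(-8))*43 = 320*43 = 13760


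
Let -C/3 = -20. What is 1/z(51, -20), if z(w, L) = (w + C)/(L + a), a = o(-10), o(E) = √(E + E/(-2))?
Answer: -20/111 + I*√5/111 ≈ -0.18018 + 0.020145*I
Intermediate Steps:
o(E) = √2*√E/2 (o(E) = √(E + E*(-½)) = √(E - E/2) = √(E/2) = √2*√E/2)
C = 60 (C = -3*(-20) = 60)
a = I*√5 (a = √2*√(-10)/2 = √2*(I*√10)/2 = I*√5 ≈ 2.2361*I)
z(w, L) = (60 + w)/(L + I*√5) (z(w, L) = (w + 60)/(L + I*√5) = (60 + w)/(L + I*√5))
1/z(51, -20) = 1/((60 + 51)/(-20 + I*√5)) = 1/(111/(-20 + I*√5)) = -20/111 + I*√5/111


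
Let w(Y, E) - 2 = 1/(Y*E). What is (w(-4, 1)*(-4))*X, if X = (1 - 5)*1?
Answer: 28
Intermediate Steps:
w(Y, E) = 2 + 1/(E*Y) (w(Y, E) = 2 + 1/(Y*E) = 2 + 1/(E*Y))
X = -4 (X = -4*1 = -4)
(w(-4, 1)*(-4))*X = ((2 + 1/(1*(-4)))*(-4))*(-4) = ((2 + 1*(-1/4))*(-4))*(-4) = ((2 - 1/4)*(-4))*(-4) = ((7/4)*(-4))*(-4) = -7*(-4) = 28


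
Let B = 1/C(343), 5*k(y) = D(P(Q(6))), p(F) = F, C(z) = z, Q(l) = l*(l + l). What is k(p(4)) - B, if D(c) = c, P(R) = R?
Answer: 24691/1715 ≈ 14.397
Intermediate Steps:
Q(l) = 2*l² (Q(l) = l*(2*l) = 2*l²)
k(y) = 72/5 (k(y) = (2*6²)/5 = (2*36)/5 = (⅕)*72 = 72/5)
B = 1/343 ≈ 0.0029155
k(p(4)) - B = 72/5 - 1*1/343 = 72/5 - 1/343 = 24691/1715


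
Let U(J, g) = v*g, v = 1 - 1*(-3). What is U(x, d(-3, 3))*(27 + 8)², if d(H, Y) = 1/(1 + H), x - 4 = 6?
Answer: -2450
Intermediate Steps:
x = 10 (x = 4 + 6 = 10)
v = 4 (v = 1 + 3 = 4)
U(J, g) = 4*g
U(x, d(-3, 3))*(27 + 8)² = (4/(1 - 3))*(27 + 8)² = (4/(-2))*35² = (4*(-½))*1225 = -2*1225 = -2450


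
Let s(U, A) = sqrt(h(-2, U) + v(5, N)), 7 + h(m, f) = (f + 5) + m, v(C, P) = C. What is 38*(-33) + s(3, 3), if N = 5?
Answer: -1252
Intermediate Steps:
h(m, f) = -2 + f + m (h(m, f) = -7 + ((f + 5) + m) = -7 + ((5 + f) + m) = -7 + (5 + f + m) = -2 + f + m)
s(U, A) = sqrt(1 + U) (s(U, A) = sqrt((-2 + U - 2) + 5) = sqrt((-4 + U) + 5) = sqrt(1 + U))
38*(-33) + s(3, 3) = 38*(-33) + sqrt(1 + 3) = -1254 + sqrt(4) = -1254 + 2 = -1252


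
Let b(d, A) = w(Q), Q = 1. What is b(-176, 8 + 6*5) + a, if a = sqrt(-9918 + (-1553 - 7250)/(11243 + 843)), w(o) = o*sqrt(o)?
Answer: 1 + I*sqrt(1448842498586)/12086 ≈ 1.0 + 99.593*I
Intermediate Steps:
w(o) = o**(3/2)
b(d, A) = 1 (b(d, A) = 1**(3/2) = 1)
a = I*sqrt(1448842498586)/12086 (a = sqrt(-9918 - 8803/12086) = sqrt(-119877751/12086) = I*sqrt(1448842498586)/12086 ≈ 99.593*I)
b(-176, 8 + 6*5) + a = 1 + I*sqrt(1448842498586)/12086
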